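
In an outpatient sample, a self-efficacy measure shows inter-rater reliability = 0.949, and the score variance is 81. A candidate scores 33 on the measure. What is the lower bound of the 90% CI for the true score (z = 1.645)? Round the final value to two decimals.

SD = √81 ≈ 9.0000
SEM = 9.0000 * √(1 − 0.9490) = 9.0000 * √0.0510 ≈ 9.0000 * 0.2258 ≈ 2.0325
Margin = 1.645 * 2.0325 ≈ 3.3434
Lower bound: 33 − 3.3434 = 29.6566

29.66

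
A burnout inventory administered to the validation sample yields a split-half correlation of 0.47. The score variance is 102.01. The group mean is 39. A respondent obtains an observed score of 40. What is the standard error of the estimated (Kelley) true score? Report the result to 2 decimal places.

SD = √102.01 = 10.100
r_full = 2·0.47 / (1 + 0.47) ≈ 0.639
SE_est = SD · √(r(1 − r)) = 10.100 · √0.231 ≈ 10.100 · 0.480 ≈ 4.850

4.85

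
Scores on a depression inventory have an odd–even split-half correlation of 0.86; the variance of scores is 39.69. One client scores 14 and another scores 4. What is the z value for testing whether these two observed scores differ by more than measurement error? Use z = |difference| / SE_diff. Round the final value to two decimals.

SD = √39.69 ≃ 6.3000
r_full = 2·0.86 / (1 + 0.86) ≃ 0.9247
SEM = 6.3000*√(1 − 0.9247) ≃ 1.7284
SE_diff = √2 * SEM ≃ 2.4443
z = 10 / 2.4443 ≃ 4.0911

4.09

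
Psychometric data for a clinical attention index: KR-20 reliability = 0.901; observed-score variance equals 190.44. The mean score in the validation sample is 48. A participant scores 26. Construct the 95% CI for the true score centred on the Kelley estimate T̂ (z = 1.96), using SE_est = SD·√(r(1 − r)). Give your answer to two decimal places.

[20.10, 36.26]

σ = 190.44^(1/2) = 13.800
Estimated true score = 0.901*26 + (1 − 0.901)*48 ≈ 28.178
SE_est = SD * √(r(1 − r)) = 13.800 * √0.089 ≈ 13.800 * 0.299 ≈ 4.122
CI = 28.178 ± 1.96 * 4.122 → [20.100, 36.256]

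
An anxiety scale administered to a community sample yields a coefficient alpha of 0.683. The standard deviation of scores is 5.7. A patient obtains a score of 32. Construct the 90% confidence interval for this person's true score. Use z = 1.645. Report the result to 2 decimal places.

[26.72, 37.28]

SEM = 5.700×√(1 − 0.683) ≃ 3.209
Margin = 1.645 × 3.209 ≃ 5.279
Interval: (26.721, 37.279)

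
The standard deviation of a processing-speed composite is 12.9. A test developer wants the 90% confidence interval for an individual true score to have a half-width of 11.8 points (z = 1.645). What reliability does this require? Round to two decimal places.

SEM needed = half-width / z = 11.8/1.645 ≃ 7.1733
r = 1 − (7.1733/12.9)² ≃ 1 − 0.3092 ≃ 0.6908

0.69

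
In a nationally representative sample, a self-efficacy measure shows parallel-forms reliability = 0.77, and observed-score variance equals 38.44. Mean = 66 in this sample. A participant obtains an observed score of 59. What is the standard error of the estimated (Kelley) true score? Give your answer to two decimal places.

2.61

σ = 38.44^(1/2) = 6.2000
SE_est = SD · √(r(1 − r)) = 6.2000 · √0.1771 ≈ 6.2000 · 0.4208 ≈ 2.6092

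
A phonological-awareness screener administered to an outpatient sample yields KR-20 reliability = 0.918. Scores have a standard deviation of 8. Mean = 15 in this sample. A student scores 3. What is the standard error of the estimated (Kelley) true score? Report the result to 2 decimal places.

SE_est = SD * √(r(1 − r)) = 8.00000 * √0.07528 ≈ 8.00000 * 0.27436 ≈ 2.19492

2.19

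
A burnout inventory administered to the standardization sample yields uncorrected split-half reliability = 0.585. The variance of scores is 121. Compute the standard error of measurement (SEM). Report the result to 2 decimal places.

5.63

σ = 121^(1/2) = 11.00000
r_full = 2·0.585 / (1 + 0.585) ≈ 0.73817
The standard error of measurement is 11.00000*√(1 − 0.73817) ≈ 11.00000*0.51169 ≈ 5.62862.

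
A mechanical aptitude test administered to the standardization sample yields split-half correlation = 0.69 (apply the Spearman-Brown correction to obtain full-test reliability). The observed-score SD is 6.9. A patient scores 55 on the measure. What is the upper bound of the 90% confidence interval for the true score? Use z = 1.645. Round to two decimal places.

59.86

Full-length reliability (Spearman-Brown) = 2(0.69)/(1+0.69) ≈ 0.817
SEM = 6.900 × √(1 − 0.817) = 6.900 × √0.183 ≈ 6.900 × 0.428 ≈ 2.955
1.645 × SEM ≈ 4.861
Upper limit = 55 + 4.861 ≈ 59.861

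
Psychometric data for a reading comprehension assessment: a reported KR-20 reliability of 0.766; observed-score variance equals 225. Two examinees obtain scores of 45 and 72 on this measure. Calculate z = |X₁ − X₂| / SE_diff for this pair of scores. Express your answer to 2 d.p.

σ = 225^(1/2) = 15.00000
The standard error of measurement is 15.00000*√(1 − 0.76600) ≃ 15.00000*0.48374 ≃ 7.25603.
SE_diff = √2 * SEM ≃ 10.26158
z = 27 / 10.26158 ≃ 2.63117

2.63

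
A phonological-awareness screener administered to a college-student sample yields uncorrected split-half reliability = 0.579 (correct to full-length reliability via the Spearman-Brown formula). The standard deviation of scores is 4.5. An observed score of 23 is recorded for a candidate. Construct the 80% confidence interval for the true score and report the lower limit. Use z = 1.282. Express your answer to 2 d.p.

Spearman-Brown: r = 2(0.579) / (1 + 0.579) = 1.158 / 1.579 ≈ 0.733
SEM = 4.500×√(1 − 0.733) ≈ 2.324
1.282 × SEM ≈ 2.979
Lower bound: 23 − 2.979 = 20.021

20.02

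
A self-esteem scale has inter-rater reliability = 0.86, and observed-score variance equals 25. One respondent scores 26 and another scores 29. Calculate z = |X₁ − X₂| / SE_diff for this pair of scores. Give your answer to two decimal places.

σ = 25^(1/2) = 5.000
SEM = 5.000*√(1 − 0.860) ≈ 1.871
Standard error of the difference = 1.871·√2 ≈ 2.646
z = 3 / 2.646 ≈ 1.134

1.13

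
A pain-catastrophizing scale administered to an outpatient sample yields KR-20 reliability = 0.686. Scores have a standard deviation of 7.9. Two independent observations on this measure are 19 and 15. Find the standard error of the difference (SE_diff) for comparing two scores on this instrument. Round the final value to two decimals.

6.26

SEM = 7.900·√(1 − 0.686) ≈ 4.427
SE_diff = √2 · SEM ≈ 6.260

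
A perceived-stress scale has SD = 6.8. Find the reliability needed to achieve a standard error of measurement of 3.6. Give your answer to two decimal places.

r = 1 − (3.600/6.8)² ≈ 1 − 0.280 ≈ 0.720

0.72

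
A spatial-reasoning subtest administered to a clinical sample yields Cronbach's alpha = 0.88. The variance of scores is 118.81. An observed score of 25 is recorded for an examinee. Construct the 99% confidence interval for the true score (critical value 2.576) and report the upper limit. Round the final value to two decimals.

34.73

SD = √118.81 ≈ 10.900
SEM = 10.900·√(1 − 0.880) ≈ 3.776
Margin = 2.576 · 3.776 ≈ 9.727
Upper limit = 25 + 9.727 ≈ 34.727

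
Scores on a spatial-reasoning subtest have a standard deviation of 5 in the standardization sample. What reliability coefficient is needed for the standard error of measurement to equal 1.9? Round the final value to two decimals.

0.86

Required reliability = 1 − (SEM/SD)² = 1 − 0.144 ≃ 0.856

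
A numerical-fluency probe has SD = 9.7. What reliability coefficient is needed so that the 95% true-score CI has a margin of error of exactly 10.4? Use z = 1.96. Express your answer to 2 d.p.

0.70

Required SEM = 10.4 / 1.96 ≈ 5.3061
r = 1 − (SEM / SD)² = 1 − (5.3061 / 9.7)² ≈ 1 − 0.2992 ≈ 0.7008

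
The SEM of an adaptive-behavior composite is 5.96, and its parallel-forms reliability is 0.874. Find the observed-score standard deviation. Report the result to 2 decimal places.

16.79

SD = 5.96 / √(1 − 0.874) ≈ 16.7904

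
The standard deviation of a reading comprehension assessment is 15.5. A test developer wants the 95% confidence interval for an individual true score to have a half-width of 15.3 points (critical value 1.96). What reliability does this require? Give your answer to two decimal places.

0.75

Required SEM = 15.3 / 1.96 ≈ 7.806
r = 1 − (SEM / SD)² = 1 − (7.806 / 15.5)² ≈ 1 − 0.254 ≈ 0.746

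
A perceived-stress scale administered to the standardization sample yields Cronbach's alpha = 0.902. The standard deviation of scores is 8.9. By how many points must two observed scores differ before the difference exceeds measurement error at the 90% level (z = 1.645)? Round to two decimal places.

SEM = 8.900 · √(1 − 0.902) = 8.900 · √0.098 ≈ 8.900 · 0.313 ≈ 2.786
Standard error of the difference = 2.786·√2 ≈ 3.940
Minimum reliable difference = 1.645 · SE_diff ≈ 1.645 · 3.940 ≈ 6.482

6.48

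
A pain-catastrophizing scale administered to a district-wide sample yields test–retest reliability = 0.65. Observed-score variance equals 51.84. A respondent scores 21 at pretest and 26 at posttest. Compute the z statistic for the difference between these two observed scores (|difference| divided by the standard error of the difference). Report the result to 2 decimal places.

SD = √51.84 = 7.2000
SEM = 7.2000 · √(1 − 0.6500) = 7.2000 · √0.3500 ≈ 7.2000 · 0.5916 ≈ 4.2596
Standard error of the difference = 4.2596·√2 ≈ 6.0240
z = |21 − 26| / 6.0240 = 5 / 6.0240 ≈ 0.8300

0.83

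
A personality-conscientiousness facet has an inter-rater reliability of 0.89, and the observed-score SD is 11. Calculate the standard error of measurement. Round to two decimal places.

3.65

SEM = 11.0000 · √(1 − 0.8900) = 11.0000 · √0.1100 ≃ 11.0000 · 0.3317 ≃ 3.6483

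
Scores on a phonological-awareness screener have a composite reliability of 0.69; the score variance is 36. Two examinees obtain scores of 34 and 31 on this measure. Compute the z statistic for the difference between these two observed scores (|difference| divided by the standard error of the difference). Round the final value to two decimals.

0.64

σ = 36^(1/2) = 6.000
The standard error of measurement is 6.000·√(1 − 0.690) ≈ 6.000·0.557 ≈ 3.341.
SE_diff = SEM · √2 ≈ 3.341 · 1.414 ≈ 4.724
z = 3 / 4.724 ≈ 0.635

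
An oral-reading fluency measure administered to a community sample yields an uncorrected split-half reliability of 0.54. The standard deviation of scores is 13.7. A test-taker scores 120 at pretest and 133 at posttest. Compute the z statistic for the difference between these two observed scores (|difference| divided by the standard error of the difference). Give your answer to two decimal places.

1.23

Full-length reliability (Spearman-Brown) = 2(0.54)/(1+0.54) ≈ 0.7013
SEM = 13.7000 · √(1 − 0.7013) = 13.7000 · √0.2987 ≈ 13.7000 · 0.5465 ≈ 7.4875
SE_diff = √2 · SEM ≈ 10.5890
z = 13 / 10.5890 ≈ 1.2277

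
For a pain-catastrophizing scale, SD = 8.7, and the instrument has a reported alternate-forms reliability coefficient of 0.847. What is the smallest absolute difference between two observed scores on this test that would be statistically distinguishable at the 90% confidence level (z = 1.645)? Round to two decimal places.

The standard error of measurement is 8.700·√(1 − 0.847) ≈ 8.700·0.391 ≈ 3.403.
Standard error of the difference = 3.403·√2 ≈ 4.813
Minimum reliable difference = 1.645 · SE_diff ≈ 1.645 · 4.813 ≈ 7.917

7.92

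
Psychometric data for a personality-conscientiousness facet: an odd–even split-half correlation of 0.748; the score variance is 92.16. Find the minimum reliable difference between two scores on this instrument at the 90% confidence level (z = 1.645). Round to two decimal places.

8.48

SD = √92.16 ≃ 9.6000
Spearman-Brown: r = 2(0.748) / (1 + 0.748) = 1.4960 / 1.7480 ≃ 0.8558
SEM = 9.6000·√(1 − 0.8558) ≃ 3.6450
SE_diff = SEM · √2 ≃ 3.6450 · 1.4142 ≃ 5.1548
Smallest detectable difference = 1.645·5.1548 ≃ 8.4797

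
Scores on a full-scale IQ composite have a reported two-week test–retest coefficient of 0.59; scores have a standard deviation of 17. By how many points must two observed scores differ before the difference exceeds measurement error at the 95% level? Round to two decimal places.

30.17

SEM = 17.0000 · √(1 − 0.5900) = 17.0000 · √0.4100 ≈ 17.0000 · 0.6403 ≈ 10.8853
SE_diff = SEM · √2 ≈ 10.8853 · 1.4142 ≈ 15.3942
Smallest detectable difference = 1.96·15.3942 ≈ 30.1725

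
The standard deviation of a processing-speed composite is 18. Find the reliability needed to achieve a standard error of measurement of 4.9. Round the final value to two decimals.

Required reliability = 1 − (SEM/SD)² = 1 − 0.07410 ≈ 0.92590

0.93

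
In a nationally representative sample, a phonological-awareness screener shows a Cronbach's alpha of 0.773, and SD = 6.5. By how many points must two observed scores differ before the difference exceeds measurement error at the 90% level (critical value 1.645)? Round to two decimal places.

7.20

SEM = 6.5000 × √(1 − 0.7730) = 6.5000 × √0.2270 ≈ 6.5000 × 0.4764 ≈ 3.0969
Standard error of the difference = 3.0969·√2 ≈ 4.3797
Minimum reliable difference = 1.645 × SE_diff ≈ 1.645 × 4.3797 ≈ 7.2046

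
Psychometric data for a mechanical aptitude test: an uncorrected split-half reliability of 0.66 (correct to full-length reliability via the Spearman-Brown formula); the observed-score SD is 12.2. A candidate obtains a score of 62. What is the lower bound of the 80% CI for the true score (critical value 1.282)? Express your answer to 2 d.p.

Full-length reliability (Spearman-Brown) = 2(0.66)/(1+0.66) ≈ 0.7952
SEM = 12.2000 * √(1 − 0.7952) = 12.2000 * √0.2048 ≈ 12.2000 * 0.4526 ≈ 5.5213
Margin = 1.282 * 5.5213 ≈ 7.0784
Lower bound: 62 − 7.0784 = 54.9216

54.92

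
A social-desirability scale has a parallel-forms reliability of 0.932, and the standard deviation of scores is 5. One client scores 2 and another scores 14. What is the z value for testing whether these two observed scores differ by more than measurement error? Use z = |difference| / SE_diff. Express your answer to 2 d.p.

6.51

SEM = 5.00000×√(1 − 0.93200) ≈ 1.30384
Standard error of the difference = 1.30384·√2 ≈ 1.84391
z = |2 − 14| / 1.84391 = 12 / 1.84391 ≈ 6.50791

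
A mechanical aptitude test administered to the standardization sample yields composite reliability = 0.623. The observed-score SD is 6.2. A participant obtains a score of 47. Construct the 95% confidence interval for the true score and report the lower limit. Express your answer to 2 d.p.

39.54

The standard error of measurement is 6.20000*√(1 − 0.62300) ≈ 6.20000*0.61400 ≈ 3.80682.
Half-width = 1.96*3.80682 ≈ 7.46137
Lower bound: 47 − 7.46137 = 39.53863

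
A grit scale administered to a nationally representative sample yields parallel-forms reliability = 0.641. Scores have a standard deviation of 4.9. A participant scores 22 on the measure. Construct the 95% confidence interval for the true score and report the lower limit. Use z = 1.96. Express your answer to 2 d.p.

SEM = 4.900 * √(1 − 0.641) = 4.900 * √0.359 ≃ 4.900 * 0.599 ≃ 2.936
Half-width = 1.96*2.936 ≃ 5.754
Lower limit = 22 − 5.754 ≃ 16.246

16.25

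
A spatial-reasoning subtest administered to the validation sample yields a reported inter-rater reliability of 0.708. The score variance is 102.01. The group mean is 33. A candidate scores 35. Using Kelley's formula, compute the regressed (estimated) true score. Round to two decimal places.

T̂ = 0.7080(35) + 0.2920(33) ≈ 34.4160

34.42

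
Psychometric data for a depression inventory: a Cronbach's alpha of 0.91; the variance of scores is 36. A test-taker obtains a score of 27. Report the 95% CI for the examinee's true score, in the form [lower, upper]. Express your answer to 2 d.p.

[23.47, 30.53]

SD = √36 ≃ 6.0000
SEM = 6.0000×√(1 − 0.9100) ≃ 1.8000
1.96 × SEM ≃ 3.5280
95% CI: 27 ± 3.5280 = [23.4720, 30.5280]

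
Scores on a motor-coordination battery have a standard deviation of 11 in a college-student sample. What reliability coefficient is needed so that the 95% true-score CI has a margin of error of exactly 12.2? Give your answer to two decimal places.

0.68

SEM needed = half-width / z = 12.2/1.96 ≈ 6.2245
r = 1 − (SEM / SD)² = 1 − (6.2245 / 11)² ≈ 1 − 0.3202 ≈ 0.6798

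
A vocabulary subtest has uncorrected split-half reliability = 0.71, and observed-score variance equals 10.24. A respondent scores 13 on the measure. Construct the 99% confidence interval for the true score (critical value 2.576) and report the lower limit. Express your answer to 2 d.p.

9.61

σ = 10.24^(1/2) = 3.2000
Spearman-Brown: r = 2(0.71) / (1 + 0.71) = 1.4200 / 1.7100 ≈ 0.8304
The standard error of measurement is 3.2000×√(1 − 0.8304) ≈ 3.2000×0.4118 ≈ 1.3178.
Half-width = 2.576×1.3178 ≈ 3.3947
Lower limit = 13 − 3.3947 ≈ 9.6053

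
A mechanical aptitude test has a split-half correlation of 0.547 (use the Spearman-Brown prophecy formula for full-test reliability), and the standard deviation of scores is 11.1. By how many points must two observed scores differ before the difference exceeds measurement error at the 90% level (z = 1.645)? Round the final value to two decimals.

13.97

Full-length reliability (Spearman-Brown) = 2(0.547)/(1+0.547) ≈ 0.707
The standard error of measurement is 11.100*√(1 − 0.707) ≈ 11.100*0.541 ≈ 6.007.
SE_diff = SEM * √2 ≈ 6.007 * 1.414 ≈ 8.495
Minimum reliable difference = 1.645 * SE_diff ≈ 1.645 * 8.495 ≈ 13.974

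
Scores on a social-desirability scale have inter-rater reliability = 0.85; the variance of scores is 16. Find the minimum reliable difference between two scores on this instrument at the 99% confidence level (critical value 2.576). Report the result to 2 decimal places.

5.64

SD = √16 = 4.000
SEM = 4.000 · √(1 − 0.850) = 4.000 · √0.150 ≈ 4.000 · 0.387 ≈ 1.549
Standard error of the difference = 1.549·√2 ≈ 2.191
Smallest detectable difference = 2.576·2.191 ≈ 5.644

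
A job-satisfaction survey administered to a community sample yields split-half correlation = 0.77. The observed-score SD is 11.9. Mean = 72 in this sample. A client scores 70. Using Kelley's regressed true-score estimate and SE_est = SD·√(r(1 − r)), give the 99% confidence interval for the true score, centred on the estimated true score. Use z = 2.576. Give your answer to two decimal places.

[59.95, 80.57]

Full-length reliability (Spearman-Brown) = 2(0.77)/(1+0.77) ≈ 0.870
T̂ = r·X + (1 − r)·M = 0.870*70 + 0.130*72 ≈ 60.904 + 9.356 ≈ 70.260
SE_est = 11.900·√[r(1 − r)] ≈ 4.001
CI = 70.260 ± 2.576 * 4.001 → [59.953, 80.567]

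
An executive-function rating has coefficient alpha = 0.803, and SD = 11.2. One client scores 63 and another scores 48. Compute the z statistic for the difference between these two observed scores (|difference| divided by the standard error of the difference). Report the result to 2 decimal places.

The standard error of measurement is 11.2000*√(1 − 0.8030) ≈ 11.2000*0.4438 ≈ 4.9711.
Standard error of the difference = 4.9711·√2 ≈ 7.0302
z = |63 − 48| / 7.0302 = 15 / 7.0302 ≈ 2.1337

2.13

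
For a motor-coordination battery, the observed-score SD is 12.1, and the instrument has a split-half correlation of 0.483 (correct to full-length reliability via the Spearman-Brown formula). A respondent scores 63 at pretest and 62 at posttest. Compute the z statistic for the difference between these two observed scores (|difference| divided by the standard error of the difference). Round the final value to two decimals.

r_full = 2·0.483 / (1 + 0.483) ≈ 0.65138
SEM = 12.10000×√(1 − 0.65138) ≈ 7.14431
Standard error of the difference = 7.14431·√2 ≈ 10.10357
z = |63 − 62| / 10.10357 = 1 / 10.10357 ≈ 0.09897

0.10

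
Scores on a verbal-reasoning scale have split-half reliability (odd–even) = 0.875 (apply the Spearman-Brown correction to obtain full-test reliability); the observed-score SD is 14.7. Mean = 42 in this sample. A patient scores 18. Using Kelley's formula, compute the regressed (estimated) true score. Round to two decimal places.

r_full = 2·0.875 / (1 + 0.875) ≈ 0.9333
Estimated true score = 0.9333×18 + (1 − 0.9333)×42 ≈ 19.6000

19.60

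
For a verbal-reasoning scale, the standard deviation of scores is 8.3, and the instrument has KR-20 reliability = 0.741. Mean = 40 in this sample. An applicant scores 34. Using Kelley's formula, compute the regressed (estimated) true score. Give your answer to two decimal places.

35.55

T̂ = 0.74100(34) + 0.25900(40) ≈ 35.55400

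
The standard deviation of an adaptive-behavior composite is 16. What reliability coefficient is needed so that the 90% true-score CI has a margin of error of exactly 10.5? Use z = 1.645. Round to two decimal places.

0.84

SEM needed = half-width / z = 10.5/1.645 ≈ 6.383
Required reliability = 1 − (SEM/SD)² = 1 − 0.159 ≈ 0.841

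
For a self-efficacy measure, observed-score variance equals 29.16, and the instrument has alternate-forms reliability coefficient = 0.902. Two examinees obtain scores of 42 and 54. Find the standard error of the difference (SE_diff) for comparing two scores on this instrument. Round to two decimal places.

2.39

SD = √29.16 = 5.4000
SEM = 5.4000 * √(1 − 0.9020) = 5.4000 * √0.0980 ≈ 5.4000 * 0.3130 ≈ 1.6905
Standard error of the difference = 1.6905·√2 ≈ 2.3907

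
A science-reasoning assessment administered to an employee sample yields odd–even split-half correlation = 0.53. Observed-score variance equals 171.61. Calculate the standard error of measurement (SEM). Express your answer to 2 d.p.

7.26

σ = 171.61^(1/2) = 13.1000
r_full = 2·0.53 / (1 + 0.53) ≈ 0.6928
SEM = 13.1000·√(1 − 0.6928) ≈ 7.2606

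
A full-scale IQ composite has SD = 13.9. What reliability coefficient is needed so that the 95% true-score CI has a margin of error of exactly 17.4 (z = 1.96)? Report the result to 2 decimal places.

SEM needed = half-width / z = 17.4/1.96 ≈ 8.8776
r = 1 − (SEM / SD)² = 1 − (8.8776 / 13.9)² ≈ 1 − 0.4079 ≈ 0.5921

0.59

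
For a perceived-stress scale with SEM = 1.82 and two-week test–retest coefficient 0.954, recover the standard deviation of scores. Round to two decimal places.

SD = 1.82 / √(1 − 0.954) ≃ 8.486

8.49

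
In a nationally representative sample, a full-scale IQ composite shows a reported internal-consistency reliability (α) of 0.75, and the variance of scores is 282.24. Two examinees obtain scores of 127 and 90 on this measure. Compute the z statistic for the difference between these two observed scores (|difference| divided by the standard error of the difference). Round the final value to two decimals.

3.11

SD = √282.24 = 16.80000
SEM = 16.80000·√(1 − 0.75000) ≈ 8.40000
Standard error of the difference = 8.40000·√2 ≈ 11.87939
z = |127 − 90| / 11.87939 = 37 / 11.87939 ≈ 3.11464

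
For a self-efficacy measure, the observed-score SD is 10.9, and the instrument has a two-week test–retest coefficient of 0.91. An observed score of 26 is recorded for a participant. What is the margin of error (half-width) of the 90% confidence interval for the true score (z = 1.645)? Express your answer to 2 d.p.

The standard error of measurement is 10.900·√(1 − 0.910) ≈ 10.900·0.300 ≈ 3.270.
1.645 · SEM ≈ 5.379

5.38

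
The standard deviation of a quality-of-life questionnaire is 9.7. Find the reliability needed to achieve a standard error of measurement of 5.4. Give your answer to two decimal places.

Required reliability = 1 − (SEM/SD)² = 1 − 0.3099 ≈ 0.6901

0.69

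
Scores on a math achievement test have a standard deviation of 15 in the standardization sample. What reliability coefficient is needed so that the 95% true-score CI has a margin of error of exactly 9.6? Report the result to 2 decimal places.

Required SEM = 9.6 / 1.96 ≈ 4.898
r = 1 − (SEM / SD)² = 1 − (4.898 / 15)² ≈ 1 − 0.107 ≈ 0.893

0.89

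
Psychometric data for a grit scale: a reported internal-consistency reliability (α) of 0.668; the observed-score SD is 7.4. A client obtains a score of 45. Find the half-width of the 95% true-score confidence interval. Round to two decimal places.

SEM = 7.40000 × √(1 − 0.66800) = 7.40000 × √0.33200 ≈ 7.40000 × 0.57619 ≈ 4.26384
Margin = 1.96 × 4.26384 ≈ 8.35712

8.36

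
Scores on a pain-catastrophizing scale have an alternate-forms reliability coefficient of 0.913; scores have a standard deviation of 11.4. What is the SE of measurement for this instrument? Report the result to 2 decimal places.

3.36

The standard error of measurement is 11.40000·√(1 − 0.91300) ≈ 11.40000·0.29496 ≈ 3.36252.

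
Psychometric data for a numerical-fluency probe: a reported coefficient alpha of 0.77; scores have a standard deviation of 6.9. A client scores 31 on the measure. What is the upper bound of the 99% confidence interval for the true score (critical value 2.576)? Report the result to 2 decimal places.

SEM = 6.900*√(1 − 0.770) ≈ 3.309
Margin = 2.576 * 3.309 ≈ 8.524
Upper bound: 31 + 8.524 = 39.524

39.52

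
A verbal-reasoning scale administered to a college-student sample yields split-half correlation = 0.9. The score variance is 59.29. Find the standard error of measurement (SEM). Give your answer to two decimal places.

SD = √59.29 ≈ 7.700
r_full = 2·0.9 / (1 + 0.9) ≈ 0.947
The standard error of measurement is 7.700·√(1 − 0.947) ≈ 7.700·0.229 ≈ 1.767.

1.77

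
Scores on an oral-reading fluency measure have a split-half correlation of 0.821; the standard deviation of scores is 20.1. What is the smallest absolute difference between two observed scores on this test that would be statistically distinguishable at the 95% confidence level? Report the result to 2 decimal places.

17.47

Full-length reliability (Spearman-Brown) = 2(0.821)/(1+0.821) ≈ 0.902
SEM = 20.100 * √(1 − 0.902) = 20.100 * √0.098 ≈ 20.100 * 0.314 ≈ 6.302
Standard error of the difference = 6.302·√2 ≈ 8.912
Minimum reliable difference = 1.96 * SE_diff ≈ 1.96 * 8.912 ≈ 17.468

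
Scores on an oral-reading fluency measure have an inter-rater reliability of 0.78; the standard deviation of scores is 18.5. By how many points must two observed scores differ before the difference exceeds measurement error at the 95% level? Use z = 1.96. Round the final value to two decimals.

24.05

SEM = 18.50000 × √(1 − 0.78000) = 18.50000 × √0.22000 ≈ 18.50000 × 0.46904 ≈ 8.67727
SE_diff = SEM × √2 ≈ 8.67727 × 1.41421 ≈ 12.27151
Smallest detectable difference = 1.96×12.27151 ≈ 24.05216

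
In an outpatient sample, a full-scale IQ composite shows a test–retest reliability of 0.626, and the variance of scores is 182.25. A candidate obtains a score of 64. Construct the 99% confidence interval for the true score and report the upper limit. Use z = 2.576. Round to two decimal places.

85.27

σ = 182.25^(1/2) = 13.50000
SEM = 13.50000 × √(1 − 0.62600) = 13.50000 × √0.37400 ≈ 13.50000 × 0.61156 ≈ 8.25600
Half-width = 2.576×8.25600 ≈ 21.26745
Upper limit = 64 + 21.26745 ≈ 85.26745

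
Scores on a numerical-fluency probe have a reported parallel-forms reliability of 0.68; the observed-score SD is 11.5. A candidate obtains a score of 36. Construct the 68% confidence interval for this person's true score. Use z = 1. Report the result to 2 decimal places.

SEM = 11.5000 * √(1 − 0.6800) = 11.5000 * √0.3200 ≈ 11.5000 * 0.5657 ≈ 6.5054
Half-width = 1*6.5054 ≈ 6.5054
CI = 36 ± 6.5054 → [29.4946, 42.5054]

[29.49, 42.51]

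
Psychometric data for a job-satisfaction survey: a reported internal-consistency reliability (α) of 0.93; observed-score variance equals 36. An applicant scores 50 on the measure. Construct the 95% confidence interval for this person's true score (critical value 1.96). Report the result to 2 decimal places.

SD = √36 = 6.000
SEM = 6.000 × √(1 − 0.930) = 6.000 × √0.070 ≃ 6.000 × 0.265 ≃ 1.587
Margin = 1.96 × 1.587 ≃ 3.111
Interval: (46.889, 53.111)

[46.89, 53.11]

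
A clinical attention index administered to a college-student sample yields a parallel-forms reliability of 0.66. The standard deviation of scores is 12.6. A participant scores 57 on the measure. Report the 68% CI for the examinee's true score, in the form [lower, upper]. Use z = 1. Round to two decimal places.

SEM = 12.600×√(1 − 0.660) ≈ 7.347
Margin = 1 × 7.347 ≈ 7.347
CI = 57 ± 7.347 → [49.653, 64.347]

[49.65, 64.35]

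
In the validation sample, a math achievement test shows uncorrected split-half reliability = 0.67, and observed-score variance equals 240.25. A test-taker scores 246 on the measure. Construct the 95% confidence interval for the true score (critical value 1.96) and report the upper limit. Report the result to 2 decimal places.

259.50

SD = √240.25 = 15.5000
Full-length reliability (Spearman-Brown) = 2(0.67)/(1+0.67) ≈ 0.8024
The standard error of measurement is 15.5000*√(1 − 0.8024) ≈ 15.5000*0.4445 ≈ 6.8902.
Half-width = 1.96*6.8902 ≈ 13.5047
Upper limit = 246 + 13.5047 ≈ 259.5047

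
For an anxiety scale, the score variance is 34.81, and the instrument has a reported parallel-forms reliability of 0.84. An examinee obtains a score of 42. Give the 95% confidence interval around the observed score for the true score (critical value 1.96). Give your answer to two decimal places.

[37.37, 46.63]

SD = √34.81 = 5.900
SEM = 5.900 * √(1 − 0.840) = 5.900 * √0.160 ≃ 5.900 * 0.400 ≃ 2.360
1.96 * SEM ≃ 4.626
95% CI: 42 ± 4.626 = [37.374, 46.626]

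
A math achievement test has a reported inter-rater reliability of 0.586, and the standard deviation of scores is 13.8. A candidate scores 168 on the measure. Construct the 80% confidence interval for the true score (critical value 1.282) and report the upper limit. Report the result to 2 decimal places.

179.38

The standard error of measurement is 13.8000·√(1 − 0.5860) ≈ 13.8000·0.6434 ≈ 8.8793.
Half-width = 1.282·8.8793 ≈ 11.3833
Upper bound: 168 + 11.3833 = 179.3833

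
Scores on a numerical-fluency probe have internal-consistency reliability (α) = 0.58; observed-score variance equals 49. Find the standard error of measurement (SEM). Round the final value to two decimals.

4.54

σ = 49^(1/2) = 7.00000
The standard error of measurement is 7.00000*√(1 − 0.58000) ≈ 7.00000*0.64807 ≈ 4.53652.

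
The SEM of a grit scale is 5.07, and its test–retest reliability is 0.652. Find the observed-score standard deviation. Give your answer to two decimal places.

8.59

σ = SEM·(1 − r)^(−1/2) ≈ 5.07×1.6952 ≈ 8.5945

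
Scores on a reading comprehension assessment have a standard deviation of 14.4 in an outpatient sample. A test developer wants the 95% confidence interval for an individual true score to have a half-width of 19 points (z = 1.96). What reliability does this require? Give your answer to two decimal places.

0.55

SEM needed = half-width / z = 19/1.96 ≈ 9.694
r = 1 − (SEM / SD)² = 1 − (9.694 / 14.4)² ≈ 1 − 0.453 ≈ 0.547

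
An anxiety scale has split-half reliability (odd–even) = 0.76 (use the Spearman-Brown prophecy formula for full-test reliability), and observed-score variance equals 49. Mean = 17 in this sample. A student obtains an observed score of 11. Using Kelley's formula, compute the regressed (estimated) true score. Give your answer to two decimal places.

11.82

Full-length reliability (Spearman-Brown) = 2(0.76)/(1+0.76) ≈ 0.8636
T̂ = 0.8636(11) + 0.1364(17) ≈ 11.8182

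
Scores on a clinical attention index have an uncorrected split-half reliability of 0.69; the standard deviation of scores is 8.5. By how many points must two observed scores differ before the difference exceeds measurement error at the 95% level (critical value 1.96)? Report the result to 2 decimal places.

10.09

r_full = 2·0.69 / (1 + 0.69) ≈ 0.8166
The standard error of measurement is 8.5000*√(1 − 0.8166) ≈ 8.5000*0.4283 ≈ 3.6405.
SE_diff = √2 * SEM ≈ 5.1484
Minimum reliable difference = 1.96 * SE_diff ≈ 1.96 * 5.1484 ≈ 10.0908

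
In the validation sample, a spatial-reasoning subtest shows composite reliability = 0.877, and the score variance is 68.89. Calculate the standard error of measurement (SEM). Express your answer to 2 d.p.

SD = √68.89 ≈ 8.300
SEM = 8.300*√(1 − 0.877) ≈ 2.911

2.91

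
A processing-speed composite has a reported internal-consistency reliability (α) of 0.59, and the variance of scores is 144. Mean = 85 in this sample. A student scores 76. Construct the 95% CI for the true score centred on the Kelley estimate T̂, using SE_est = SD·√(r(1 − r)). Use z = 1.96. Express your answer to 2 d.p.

[68.12, 91.26]

SD = √144 = 12.0000
T̂ = 0.5900(76) + 0.4100(85) ≃ 79.6900
SE_est = 12.0000·√[r(1 − r)] ≃ 5.9020
95% CI: 79.6900 ± 11.5679 ≃ (68.1221, 91.2579)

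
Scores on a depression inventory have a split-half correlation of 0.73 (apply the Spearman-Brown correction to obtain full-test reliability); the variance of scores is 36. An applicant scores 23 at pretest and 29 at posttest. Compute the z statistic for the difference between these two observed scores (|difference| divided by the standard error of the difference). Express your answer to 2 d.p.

σ = 36^(1/2) = 6.0000
r_full = 2·0.73 / (1 + 0.73) ≈ 0.8439
SEM = 6.0000 * √(1 − 0.8439) = 6.0000 * √0.1561 ≈ 6.0000 * 0.3951 ≈ 2.3703
SE_diff = √2 * SEM ≈ 3.3522
z = |23 − 29| / 3.3522 = 6 / 3.3522 ≈ 1.7899

1.79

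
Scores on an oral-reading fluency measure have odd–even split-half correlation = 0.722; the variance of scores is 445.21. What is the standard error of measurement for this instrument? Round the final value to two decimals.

8.48

SD = √445.21 = 21.1000
r_full = 2·0.722 / (1 + 0.722) ≈ 0.8386
SEM = 21.1000 · √(1 − 0.8386) = 21.1000 · √0.1614 ≈ 21.1000 · 0.4018 ≈ 8.4779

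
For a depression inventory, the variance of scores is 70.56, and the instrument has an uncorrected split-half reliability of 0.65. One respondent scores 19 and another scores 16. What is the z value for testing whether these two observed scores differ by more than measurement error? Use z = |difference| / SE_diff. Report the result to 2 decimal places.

0.55

SD = √70.56 = 8.400
Spearman-Brown: r = 2(0.65) / (1 + 0.65) = 1.300 / 1.650 ≈ 0.788
SEM = 8.400×√(1 − 0.788) ≈ 3.869
Standard error of the difference = 3.869·√2 ≈ 5.471
z = |19 − 16| / 5.471 = 3 / 5.471 ≈ 0.548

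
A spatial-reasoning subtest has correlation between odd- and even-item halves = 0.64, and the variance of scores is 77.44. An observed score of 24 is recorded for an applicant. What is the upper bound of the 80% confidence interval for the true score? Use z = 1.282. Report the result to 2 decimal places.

29.29

SD = √77.44 = 8.800
r_full = 2·0.64 / (1 + 0.64) ≈ 0.780
SEM = 8.800 * √(1 − 0.780) = 8.800 * √0.220 ≈ 8.800 * 0.469 ≈ 4.123
Margin = 1.282 * 4.123 ≈ 5.286
Upper limit = 24 + 5.286 ≈ 29.286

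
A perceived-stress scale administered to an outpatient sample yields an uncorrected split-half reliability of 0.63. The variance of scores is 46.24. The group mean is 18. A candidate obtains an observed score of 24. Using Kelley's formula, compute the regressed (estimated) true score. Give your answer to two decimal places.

r_full = 2·0.63 / (1 + 0.63) ≈ 0.773
T̂ = r·X + (1 − r)·M = 0.773*24 + 0.227*18 = 18.552 + 4.086 ≈ 22.638

22.64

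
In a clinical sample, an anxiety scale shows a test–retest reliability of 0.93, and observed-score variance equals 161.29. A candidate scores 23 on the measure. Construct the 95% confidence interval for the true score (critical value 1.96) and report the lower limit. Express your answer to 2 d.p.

σ = 161.29^(1/2) = 12.700
SEM = 12.700*√(1 − 0.930) ≈ 3.360
Margin = 1.96 * 3.360 ≈ 6.586
Lower limit = 23 − 6.586 ≈ 16.414

16.41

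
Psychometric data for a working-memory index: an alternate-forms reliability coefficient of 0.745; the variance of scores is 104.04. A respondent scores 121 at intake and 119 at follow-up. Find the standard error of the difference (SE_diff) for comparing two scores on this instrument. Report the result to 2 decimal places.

7.28

σ = 104.04^(1/2) = 10.2000
SEM = 10.2000 × √(1 − 0.7450) = 10.2000 × √0.2550 ≈ 10.2000 × 0.5050 ≈ 5.1507
Standard error of the difference = 5.1507·√2 ≈ 7.2843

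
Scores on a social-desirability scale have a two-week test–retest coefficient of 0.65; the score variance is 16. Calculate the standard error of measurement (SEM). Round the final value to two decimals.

SD = √16 = 4.000
SEM = 4.000 · √(1 − 0.650) = 4.000 · √0.350 ≈ 4.000 · 0.592 ≈ 2.366

2.37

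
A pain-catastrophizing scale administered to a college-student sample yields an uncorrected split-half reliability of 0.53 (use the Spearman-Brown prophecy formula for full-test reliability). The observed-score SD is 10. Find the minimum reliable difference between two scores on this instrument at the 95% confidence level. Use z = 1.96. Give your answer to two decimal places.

r_full = 2·0.53 / (1 + 0.53) ≈ 0.6928
SEM = 10.0000*√(1 − 0.6928) ≈ 5.5425
SE_diff = √2 * SEM ≈ 7.8382
Smallest detectable difference = 1.96*7.8382 ≈ 15.3629

15.36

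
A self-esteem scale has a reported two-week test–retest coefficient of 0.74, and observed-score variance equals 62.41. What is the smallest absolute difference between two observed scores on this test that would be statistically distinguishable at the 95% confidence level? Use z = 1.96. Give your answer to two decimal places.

11.17

SD = √62.41 ≈ 7.9000
SEM = 7.9000 × √(1 − 0.7400) = 7.9000 × √0.2600 ≈ 7.9000 × 0.5099 ≈ 4.0282
SE_diff = √2 × SEM ≈ 5.6968
Minimum reliable difference = 1.96 × SE_diff ≈ 1.96 × 5.6968 ≈ 11.1657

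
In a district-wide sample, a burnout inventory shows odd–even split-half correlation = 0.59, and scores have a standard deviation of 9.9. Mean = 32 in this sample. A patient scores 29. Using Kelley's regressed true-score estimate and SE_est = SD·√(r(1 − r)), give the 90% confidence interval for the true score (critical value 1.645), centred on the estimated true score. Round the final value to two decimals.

[22.65, 36.90]

Spearman-Brown: r = 2(0.59) / (1 + 0.59) = 1.1800 / 1.5900 ≈ 0.7421
T̂ = r·X + (1 − r)·M = 0.7421·29 + 0.2579·32 ≈ 21.5220 + 8.2516 ≈ 29.7736
SE_est = 9.9000·√(0.7421·0.2579) ≈ 4.3308
90% CI: 29.7736 ± 7.1242 ≈ (22.6494, 36.8978)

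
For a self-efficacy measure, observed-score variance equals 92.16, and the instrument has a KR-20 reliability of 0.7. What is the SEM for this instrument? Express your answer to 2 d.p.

σ = 92.16^(1/2) = 9.600
SEM = 9.600 * √(1 − 0.700) = 9.600 * √0.300 ≈ 9.600 * 0.548 ≈ 5.258

5.26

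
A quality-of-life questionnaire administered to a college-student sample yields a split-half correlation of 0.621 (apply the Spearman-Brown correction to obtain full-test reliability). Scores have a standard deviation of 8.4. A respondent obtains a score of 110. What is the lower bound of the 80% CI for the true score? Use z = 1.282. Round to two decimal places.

Spearman-Brown: r = 2(0.621) / (1 + 0.621) = 1.242 / 1.621 ≈ 0.766
The standard error of measurement is 8.400×√(1 − 0.766) ≈ 8.400×0.484 ≈ 4.062.
Margin = 1.282 × 4.062 ≈ 5.207
Lower bound: 110 − 5.207 = 104.793

104.79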